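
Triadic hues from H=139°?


Triadic: equally spaced at 120° intervals
H1 = 139°
H2 = (139 + 120) mod 360 = 259°
H3 = (139 + 240) mod 360 = 19°
Triadic = 139°, 259°, 19°


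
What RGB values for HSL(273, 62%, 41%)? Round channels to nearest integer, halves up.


H=273°, S=0.62, L=0.41
C = (1-|2L-1|)×S = (1-|-0.18|)×0.62 = 0.5084
H' = H/60 = 273/60 ≈ 4.5500; X = C×(1-|H' mod 2 - 1|) = 0.27962
m = L - C/2 = 0.41 - 0.2542 = 0.1558
Sector ⌊H'⌋ = 4 → (R',G',B') = (0.27962, 0.0, 0.5084)
RGB = ((R'+m)×255, (G'+m)×255, (B'+m)×255) = (111.0321, 39.729, 169.371)
Round half up → RGB(111, 40, 169)


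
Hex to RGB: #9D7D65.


9D → 157 (R)
7D → 125 (G)
65 → 101 (B)
= RGB(157, 125, 101)


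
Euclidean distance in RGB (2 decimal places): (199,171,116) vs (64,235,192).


d = √[(R₁-R₂)² + (G₁-G₂)² + (B₁-B₂)²]
d = √[(199-64)² + (171-235)² + (116-192)²]
d = √[18225 + 4096 + 5776]
d = √28097
d ≈ 167.62


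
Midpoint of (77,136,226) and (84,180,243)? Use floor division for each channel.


Midpoint: each channel = ⌊(C₁+C₂)/2⌋
R: ⌊(77+84)/2⌋ = 80
G: ⌊(136+180)/2⌋ = 158
B: ⌊(226+243)/2⌋ = 234
= RGB(80, 158, 234)


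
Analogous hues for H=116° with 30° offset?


Base hue: 116°
Left analog: (116 - 30) mod 360 = 86°
Right analog: (116 + 30) mod 360 = 146°
Analogous hues = 86° and 146°


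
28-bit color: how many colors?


Colors = 2^bits = 2^28
= 268,435,456 colors


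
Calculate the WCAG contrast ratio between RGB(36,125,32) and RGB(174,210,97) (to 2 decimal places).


Linearize each sRGB channel c=v/255: c/12.92 if c ≤ 0.04045 else ((c+0.055)/1.055)^2.4
L = 0.2126×R_lin + 0.7152×G_lin + 0.0722×B_lin
Color 1 (36,125,32):
  R=36: 36/255≈0.1412 > 0.04045 → ((0.1412+0.055)/1.055)^2.4 ≈ 0.01764
  G=125: 125/255≈0.4902 > 0.04045 → ((0.4902+0.055)/1.055)^2.4 ≈ 0.20508
  B=32: 32/255≈0.1255 > 0.04045 → ((0.1255+0.055)/1.055)^2.4 ≈ 0.01444
  L1 = 0.2126×0.01764 + 0.7152×0.20508 + 0.0722×0.01444 ≈ 0.15147
Color 2 (174,210,97):
  R=174: 174/255≈0.6824 > 0.04045 → ((0.6824+0.055)/1.055)^2.4 ≈ 0.42327
  G=210: 210/255≈0.8235 > 0.04045 → ((0.8235+0.055)/1.055)^2.4 ≈ 0.64448
  B=97: 97/255≈0.3804 > 0.04045 → ((0.3804+0.055)/1.055)^2.4 ≈ 0.11954
  L2 = 0.2126×0.42327 + 0.7152×0.64448 + 0.0722×0.11954 ≈ 0.55955
Lighter = 0.55955, Darker = 0.15147
Ratio = (L_lighter + 0.05) / (L_darker + 0.05)
Ratio = (0.55955 + 0.05) / (0.15147 + 0.05) = 0.60955 / 0.20147 ≈ 3.0256
Ratio ≈ 3.03:1


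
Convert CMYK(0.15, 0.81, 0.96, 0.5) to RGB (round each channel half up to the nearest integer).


R = 255 × (1-C) × (1-K) = 255 × 0.85 × 0.50 = 108.375 → 108
G = 255 × (1-M) × (1-K) = 255 × 0.19 × 0.50 = 24.225 → 24
B = 255 × (1-Y) × (1-K) = 255 × 0.04 × 0.50 = 5.1 → 5
= RGB(108, 24, 5)


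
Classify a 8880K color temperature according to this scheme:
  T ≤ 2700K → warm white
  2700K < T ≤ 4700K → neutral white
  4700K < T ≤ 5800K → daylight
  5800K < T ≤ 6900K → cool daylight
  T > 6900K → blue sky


Temperature: 8880K
8880K > 6900K → blue sky
Classification: blue sky


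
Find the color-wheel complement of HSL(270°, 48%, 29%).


Complement = opposite side of color wheel = hue + 180°
H' = (270 + 180) mod 360 = 90°
S and L unchanged.
= HSL(90°, 48%, 29%)


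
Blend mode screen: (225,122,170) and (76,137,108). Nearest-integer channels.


Screen: C = 255 - (255-A)×(255-B)/255, rounded to nearest integer
R: 255 - (255-225)×(255-76)/255 = 255 - 5370/255 ≈ 255 - 21.059 = 233.941 → 234
G: 255 - (255-122)×(255-137)/255 = 255 - 15694/255 ≈ 255 - 61.545 = 193.455 → 193
B: 255 - (255-170)×(255-108)/255 = 255 - 12495/255 ≈ 255 - 49.000 = 206.000 → 206
= RGB(234, 193, 206)


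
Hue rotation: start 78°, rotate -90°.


New hue = (H + rotation) mod 360
New hue = (78 -90) mod 360
= -12 mod 360
= 348°


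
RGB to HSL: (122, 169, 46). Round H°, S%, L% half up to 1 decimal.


Normalize: R'=122/255≈0.4784, G'=169/255≈0.6627, B'=46/255≈0.1804
Max=169/255, Min=46/255, Δ=Max-Min=123/255
L = (Max+Min)/2 = (169+46)/510 = 215/510 = 0.42156… → L = 42.2%
L ≤ 0.5 → S = Δ/(Max+Min) = 123/(169+46) = 123/215 = 0.57209… → S = 57.2%
(the 1/255 factors cancel in S and H, so raw channel differences can be used)
Max is G' → H = 60 × ((B-R)/Δ + 2) = 60 × ((46-122)/123 + 2)
  -76/123 + 2 = -0.6178… + 2 = 1.3821…
  H = 60 × 1.3821… = 82.926…° → H = 82.9°
= HSL(82.9°, 57.2%, 42.2%)


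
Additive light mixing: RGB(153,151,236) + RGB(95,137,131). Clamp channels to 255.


Additive: each channel = min(255, C₁+C₂)
R: 153+95 = 248 → 248
G: 151+137 = 288 → 255
B: 236+131 = 367 → 255
= RGB(248, 255, 255)


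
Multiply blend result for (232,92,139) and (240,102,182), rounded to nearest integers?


Multiply: C = A×B/255, rounded to nearest integer
R: 232×240/255 = 55680/255 ≈ 218.353 → 218
G: 92×102/255 = 9384/255 ≈ 36.800 → 37
B: 139×182/255 = 25298/255 ≈ 99.208 → 99
= RGB(218, 37, 99)


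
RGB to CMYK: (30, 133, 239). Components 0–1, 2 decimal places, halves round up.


R'=30/255≈0.1176, G'=133/255≈0.5216, B'=239/255≈0.9373
K = 1 - max(R',G',B') = 1 - 239/255 = 16/255 = 0.06274… → 0.06
(1-R'-K)/(1-K) simplifies to (max-R)/max with max = 239:
C = (239-30)/239 = 209/239 = 0.87447… → 0.87
M = (239-133)/239 = 106/239 = 0.44351… → 0.44
Y = (239-239)/239 = 0/239 = 0 → 0.00
= CMYK(0.87, 0.44, 0.00, 0.06)


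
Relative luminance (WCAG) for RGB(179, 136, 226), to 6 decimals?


Linearize each channel (sRGB transfer function): c = v/255; c_lin = c/12.92 if c ≤ 0.04045, else ((c+0.055)/1.055)^2.4
  R: 179/255 ≈ 0.701961 > 0.04045 → ((0.701961+0.055)/1.055)^2.4 ≈ 0.450786
  G: 136/255 ≈ 0.533333 > 0.04045 → ((0.533333+0.055)/1.055)^2.4 ≈ 0.246201
  B: 226/255 ≈ 0.886275 > 0.04045 → ((0.886275+0.055)/1.055)^2.4 ≈ 0.760525
R_lin = 0.450786, G_lin = 0.246201, B_lin = 0.760525
L = 0.2126×R + 0.7152×G + 0.0722×B
L = 0.2126×0.450786 + 0.7152×0.246201 + 0.0722×0.760525
L ≈ 0.326830


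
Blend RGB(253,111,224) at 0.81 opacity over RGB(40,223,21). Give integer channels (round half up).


C = α×F + (1-α)×B, with 1-α = 0.19
R: 0.81×253 + 0.19×40 = 204.93 + 7.60 = 212.53 → 213
G: 0.81×111 + 0.19×223 = 89.91 + 42.37 = 132.28 → 132
B: 0.81×224 + 0.19×21 = 181.44 + 3.99 = 185.43 → 185
= RGB(213, 132, 185)


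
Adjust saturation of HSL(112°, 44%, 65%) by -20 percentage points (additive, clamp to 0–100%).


Original S = 44%
Adjustment = -20 percentage points
New S = 44 + (-20) = 24
Clamp to [0, 100] → 24
= HSL(112°, 24%, 65%)


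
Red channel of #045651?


Color: #045651
R = 04 = 4
G = 56 = 86
B = 51 = 81
Red = 4


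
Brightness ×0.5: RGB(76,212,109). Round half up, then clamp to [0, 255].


Multiply each channel by 0.5, round half up, clamp to [0, 255]
R: 76×0.5 = 38
G: 212×0.5 = 106
B: 109×0.5 = 54.5 → round → 55
= RGB(38, 106, 55)


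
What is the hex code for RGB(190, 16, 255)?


R = 190 → BE (hex)
G = 16 → 10 (hex)
B = 255 → FF (hex)
Hex = #BE10FF


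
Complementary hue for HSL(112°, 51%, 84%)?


Complement = opposite side of color wheel = hue + 180°
H' = (112 + 180) mod 360 = 292°
S and L unchanged.
= HSL(292°, 51%, 84%)


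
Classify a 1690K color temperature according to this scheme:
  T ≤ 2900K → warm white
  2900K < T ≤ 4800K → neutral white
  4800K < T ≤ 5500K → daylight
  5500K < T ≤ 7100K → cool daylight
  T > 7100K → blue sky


Temperature: 1690K
1690K ≤ 2900K → warm white
Classification: warm white


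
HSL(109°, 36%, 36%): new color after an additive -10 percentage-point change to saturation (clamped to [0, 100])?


Original S = 36%
Adjustment = -10 percentage points
New S = 36 + (-10) = 26
Clamp to [0, 100] → 26
= HSL(109°, 26%, 36%)


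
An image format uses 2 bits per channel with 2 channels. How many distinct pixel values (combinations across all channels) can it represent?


Total bits = 2 bits/channel × 2 channels = 4 bits
Distinct pixel values = 2^4
= 16 pixel values


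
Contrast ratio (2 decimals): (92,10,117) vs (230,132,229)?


Linearize each sRGB channel c=v/255: c/12.92 if c ≤ 0.04045 else ((c+0.055)/1.055)^2.4
L = 0.2126×R_lin + 0.7152×G_lin + 0.0722×B_lin
Color 1 (92,10,117):
  R=92: 92/255≈0.3608 > 0.04045 → ((0.3608+0.055)/1.055)^2.4 ≈ 0.10702
  G=10: 10/255≈0.0392 ≤ 0.04045 → 0.0392/12.92 ≈ 0.00304
  B=117: 117/255≈0.4588 > 0.04045 → ((0.4588+0.055)/1.055)^2.4 ≈ 0.17789
  L1 = 0.2126×0.10702 + 0.7152×0.00304 + 0.0722×0.17789 ≈ 0.03777
Color 2 (230,132,229):
  R=230: 230/255≈0.9020 > 0.04045 → ((0.9020+0.055)/1.055)^2.4 ≈ 0.79130
  G=132: 132/255≈0.5176 > 0.04045 → ((0.5176+0.055)/1.055)^2.4 ≈ 0.23074
  B=229: 229/255≈0.8980 > 0.04045 → ((0.8980+0.055)/1.055)^2.4 ≈ 0.78354
  L2 = 0.2126×0.79130 + 0.7152×0.23074 + 0.0722×0.78354 ≈ 0.38983
Lighter = 0.38983, Darker = 0.03777
Ratio = (L_lighter + 0.05) / (L_darker + 0.05)
Ratio = (0.38983 + 0.05) / (0.03777 + 0.05) = 0.43983 / 0.08777 ≈ 5.0113
Ratio ≈ 5.01:1


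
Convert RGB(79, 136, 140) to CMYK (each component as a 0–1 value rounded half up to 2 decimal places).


R'=79/255≈0.3098, G'=136/255≈0.5333, B'=140/255≈0.5490
K = 1 - max(R',G',B') = 1 - 140/255 = 115/255 = 0.45098… → 0.45
(1-R'-K)/(1-K) simplifies to (max-R)/max with max = 140:
C = (140-79)/140 = 61/140 = 0.43571… → 0.44
M = (140-136)/140 = 4/140 = 0.02857… → 0.03
Y = (140-140)/140 = 0/140 = 0 → 0.00
= CMYK(0.44, 0.03, 0.00, 0.45)


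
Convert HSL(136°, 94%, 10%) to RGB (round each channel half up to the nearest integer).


H=136°, S=0.94, L=0.10
C = (1-|2L-1|)×S = (1-|-0.80|)×0.94 = 0.188
H' = H/60 = 136/60 ≈ 2.2667; X = C×(1-|H' mod 2 - 1|) ≈ 0.0501
m = L - C/2 = 0.10 - 0.094 = 0.006
Sector ⌊H'⌋ = 2 → (R',G',B') = (0.0, 0.188, ≈0.0501)
RGB = ((R'+m)×255, (G'+m)×255, (B'+m)×255) = (1.53, 49.47, 14.314)
Round half up → RGB(2, 49, 14)


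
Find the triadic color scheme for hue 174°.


Triadic: equally spaced at 120° intervals
H1 = 174°
H2 = (174 + 120) mod 360 = 294°
H3 = (174 + 240) mod 360 = 54°
Triadic = 174°, 294°, 54°


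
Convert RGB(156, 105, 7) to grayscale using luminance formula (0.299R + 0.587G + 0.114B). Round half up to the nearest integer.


Gray = 0.299×R + 0.587×G + 0.114×B
Gray = 0.299×156 + 0.587×105 + 0.114×7
Gray = 46.644 + 61.635 + 0.798
Gray = 109.077 → round half up → 109
Gray = 109


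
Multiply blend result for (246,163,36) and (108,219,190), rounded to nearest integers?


Multiply: C = A×B/255, rounded to nearest integer
R: 246×108/255 = 26568/255 ≈ 104.188 → 104
G: 163×219/255 = 35697/255 ≈ 139.988 → 140
B: 36×190/255 = 6840/255 ≈ 26.824 → 27
= RGB(104, 140, 27)


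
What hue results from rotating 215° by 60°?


New hue = (H + rotation) mod 360
New hue = (215 + 60) mod 360
= 275 mod 360
= 275°


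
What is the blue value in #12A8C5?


Color: #12A8C5
R = 12 = 18
G = A8 = 168
B = C5 = 197
Blue = 197


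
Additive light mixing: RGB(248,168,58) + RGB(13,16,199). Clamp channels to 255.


Additive: each channel = min(255, C₁+C₂)
R: 248+13 = 261 → 255
G: 168+16 = 184 → 184
B: 58+199 = 257 → 255
= RGB(255, 184, 255)


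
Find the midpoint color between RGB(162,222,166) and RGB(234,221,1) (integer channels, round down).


Midpoint: each channel = ⌊(C₁+C₂)/2⌋
R: ⌊(162+234)/2⌋ = 198
G: ⌊(222+221)/2⌋ = 221
B: ⌊(166+1)/2⌋ = 83
= RGB(198, 221, 83)


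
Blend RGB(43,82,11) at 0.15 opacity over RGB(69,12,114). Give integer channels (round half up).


C = α×F + (1-α)×B, with 1-α = 0.85
R: 0.15×43 + 0.85×69 = 6.45 + 58.65 = 65.10 → 65
G: 0.15×82 + 0.85×12 = 12.30 + 10.20 = 22.50 → 23
B: 0.15×11 + 0.85×114 = 1.65 + 96.90 = 98.55 → 99
= RGB(65, 23, 99)


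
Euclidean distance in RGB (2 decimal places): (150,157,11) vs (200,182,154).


d = √[(R₁-R₂)² + (G₁-G₂)² + (B₁-B₂)²]
d = √[(150-200)² + (157-182)² + (11-154)²]
d = √[2500 + 625 + 20449]
d = √23574
d ≈ 153.54


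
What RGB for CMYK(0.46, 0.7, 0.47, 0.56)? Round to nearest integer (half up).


R = 255 × (1-C) × (1-K) = 255 × 0.54 × 0.44 = 60.588 → 61
G = 255 × (1-M) × (1-K) = 255 × 0.30 × 0.44 = 33.66 → 34
B = 255 × (1-Y) × (1-K) = 255 × 0.53 × 0.44 = 59.466 → 59
= RGB(61, 34, 59)


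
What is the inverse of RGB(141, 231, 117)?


Invert: (255-R, 255-G, 255-B)
R: 255-141 = 114
G: 255-231 = 24
B: 255-117 = 138
= RGB(114, 24, 138)


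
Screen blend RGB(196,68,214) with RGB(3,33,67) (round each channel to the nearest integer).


Screen: C = 255 - (255-A)×(255-B)/255, rounded to nearest integer
R: 255 - (255-196)×(255-3)/255 = 255 - 14868/255 ≈ 255 - 58.306 = 196.694 → 197
G: 255 - (255-68)×(255-33)/255 = 255 - 41514/255 ≈ 255 - 162.800 = 92.200 → 92
B: 255 - (255-214)×(255-67)/255 = 255 - 7708/255 ≈ 255 - 30.227 = 224.773 → 225
= RGB(197, 92, 225)


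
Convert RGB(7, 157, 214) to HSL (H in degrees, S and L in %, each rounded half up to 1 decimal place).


Normalize: R'=7/255≈0.0275, G'=157/255≈0.6157, B'=214/255≈0.8392
Max=214/255, Min=7/255, Δ=Max-Min=207/255
L = (Max+Min)/2 = (214+7)/510 = 221/510 = 0.43333… → L = 43.3%
L ≤ 0.5 → S = Δ/(Max+Min) = 207/(214+7) = 207/221 = 0.93665… → S = 93.7%
(the 1/255 factors cancel in S and H, so raw channel differences can be used)
Max is B' → H = 60 × ((R-G)/Δ + 4) = 60 × ((7-157)/207 + 4)
  -150/207 + 4 = -0.7246… + 4 = 3.2753…
  H = 60 × 3.2753… = 196.521…° → H = 196.5°
= HSL(196.5°, 93.7%, 43.3%)


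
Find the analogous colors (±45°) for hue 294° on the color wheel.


Base hue: 294°
Left analog: (294 - 45) mod 360 = 249°
Right analog: (294 + 45) mod 360 = 339°
Analogous hues = 249° and 339°


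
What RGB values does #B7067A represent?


B7 → 183 (R)
06 → 6 (G)
7A → 122 (B)
= RGB(183, 6, 122)


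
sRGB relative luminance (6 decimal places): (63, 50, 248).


Linearize each channel (sRGB transfer function): c = v/255; c_lin = c/12.92 if c ≤ 0.04045, else ((c+0.055)/1.055)^2.4
  R: 63/255 ≈ 0.247059 > 0.04045 → ((0.247059+0.055)/1.055)^2.4 ≈ 0.049707
  G: 50/255 ≈ 0.196078 > 0.04045 → ((0.196078+0.055)/1.055)^2.4 ≈ 0.031896
  B: 248/255 ≈ 0.972549 > 0.04045 → ((0.972549+0.055)/1.055)^2.4 ≈ 0.938686
R_lin = 0.049707, G_lin = 0.031896, B_lin = 0.938686
L = 0.2126×R + 0.7152×G + 0.0722×B
L = 0.2126×0.049707 + 0.7152×0.031896 + 0.0722×0.938686
L ≈ 0.101153


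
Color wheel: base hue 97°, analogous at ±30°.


Base hue: 97°
Left analog: (97 - 30) mod 360 = 67°
Right analog: (97 + 30) mod 360 = 127°
Analogous hues = 67° and 127°


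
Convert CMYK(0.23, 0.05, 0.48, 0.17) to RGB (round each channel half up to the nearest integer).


R = 255 × (1-C) × (1-K) = 255 × 0.77 × 0.83 = 162.9705 → 163
G = 255 × (1-M) × (1-K) = 255 × 0.95 × 0.83 = 201.0675 → 201
B = 255 × (1-Y) × (1-K) = 255 × 0.52 × 0.83 = 110.058 → 110
= RGB(163, 201, 110)


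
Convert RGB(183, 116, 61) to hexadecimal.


R = 183 → B7 (hex)
G = 116 → 74 (hex)
B = 61 → 3D (hex)
Hex = #B7743D


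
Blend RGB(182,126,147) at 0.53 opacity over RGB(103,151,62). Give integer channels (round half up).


C = α×F + (1-α)×B, with 1-α = 0.47
R: 0.53×182 + 0.47×103 = 96.46 + 48.41 = 144.87 → 145
G: 0.53×126 + 0.47×151 = 66.78 + 70.97 = 137.75 → 138
B: 0.53×147 + 0.47×62 = 77.91 + 29.14 = 107.05 → 107
= RGB(145, 138, 107)


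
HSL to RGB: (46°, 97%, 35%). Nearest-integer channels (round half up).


H=46°, S=0.97, L=0.35
C = (1-|2L-1|)×S = (1-|-0.30|)×0.97 = 0.679
H' = H/60 = 46/60 ≈ 0.7667; X = C×(1-|H' mod 2 - 1|) ≈ 0.5206
m = L - C/2 = 0.35 - 0.3395 = 0.0105
Sector ⌊H'⌋ = 0 → (R',G',B') = (0.679, ≈0.5206, 0.0)
RGB = ((R'+m)×255, (G'+m)×255, (B'+m)×255) = (175.8225, 135.422, 2.6775)
Round half up → RGB(176, 135, 3)


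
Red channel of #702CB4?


Color: #702CB4
R = 70 = 112
G = 2C = 44
B = B4 = 180
Red = 112


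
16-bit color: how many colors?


Colors = 2^bits = 2^16
= 65,536 colors


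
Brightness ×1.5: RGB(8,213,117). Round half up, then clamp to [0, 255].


Multiply each channel by 1.5, round half up, clamp to [0, 255]
R: 8×1.5 = 12
G: 213×1.5 = 319.5 → round → 320 → clamp → 255
B: 117×1.5 = 175.5 → round → 176
= RGB(12, 255, 176)


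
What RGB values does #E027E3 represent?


E0 → 224 (R)
27 → 39 (G)
E3 → 227 (B)
= RGB(224, 39, 227)


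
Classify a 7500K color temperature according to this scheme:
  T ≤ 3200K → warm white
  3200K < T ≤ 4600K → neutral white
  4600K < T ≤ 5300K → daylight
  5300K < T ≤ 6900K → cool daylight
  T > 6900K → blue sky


Temperature: 7500K
7500K > 6900K → blue sky
Classification: blue sky


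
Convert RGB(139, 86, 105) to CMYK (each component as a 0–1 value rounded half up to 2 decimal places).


R'=139/255≈0.5451, G'=86/255≈0.3373, B'=105/255≈0.4118
K = 1 - max(R',G',B') = 1 - 139/255 = 116/255 = 0.45490… → 0.45
(1-R'-K)/(1-K) simplifies to (max-R)/max with max = 139:
C = (139-139)/139 = 0/139 = 0 → 0.00
M = (139-86)/139 = 53/139 = 0.38129… → 0.38
Y = (139-105)/139 = 34/139 = 0.24460… → 0.24
= CMYK(0.00, 0.38, 0.24, 0.45)


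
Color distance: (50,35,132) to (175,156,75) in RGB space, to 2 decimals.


d = √[(R₁-R₂)² + (G₁-G₂)² + (B₁-B₂)²]
d = √[(50-175)² + (35-156)² + (132-75)²]
d = √[15625 + 14641 + 3249]
d = √33515
d ≈ 183.07


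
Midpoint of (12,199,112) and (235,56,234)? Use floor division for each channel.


Midpoint: each channel = ⌊(C₁+C₂)/2⌋
R: ⌊(12+235)/2⌋ = 123
G: ⌊(199+56)/2⌋ = 127
B: ⌊(112+234)/2⌋ = 173
= RGB(123, 127, 173)


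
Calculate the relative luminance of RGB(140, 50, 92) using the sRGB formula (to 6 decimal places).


Linearize each channel (sRGB transfer function): c = v/255; c_lin = c/12.92 if c ≤ 0.04045, else ((c+0.055)/1.055)^2.4
  R: 140/255 ≈ 0.549020 > 0.04045 → ((0.549020+0.055)/1.055)^2.4 ≈ 0.262251
  G: 50/255 ≈ 0.196078 > 0.04045 → ((0.196078+0.055)/1.055)^2.4 ≈ 0.031896
  B: 92/255 ≈ 0.360784 > 0.04045 → ((0.360784+0.055)/1.055)^2.4 ≈ 0.107023
R_lin = 0.262251, G_lin = 0.031896, B_lin = 0.107023
L = 0.2126×R + 0.7152×G + 0.0722×B
L = 0.2126×0.262251 + 0.7152×0.031896 + 0.0722×0.107023
L ≈ 0.086294


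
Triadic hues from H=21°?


Triadic: equally spaced at 120° intervals
H1 = 21°
H2 = (21 + 120) mod 360 = 141°
H3 = (21 + 240) mod 360 = 261°
Triadic = 21°, 141°, 261°


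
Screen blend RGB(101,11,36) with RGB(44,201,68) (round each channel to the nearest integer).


Screen: C = 255 - (255-A)×(255-B)/255, rounded to nearest integer
R: 255 - (255-101)×(255-44)/255 = 255 - 32494/255 ≈ 255 - 127.427 = 127.573 → 128
G: 255 - (255-11)×(255-201)/255 = 255 - 13176/255 ≈ 255 - 51.671 = 203.329 → 203
B: 255 - (255-36)×(255-68)/255 = 255 - 40953/255 ≈ 255 - 160.600 = 94.400 → 94
= RGB(128, 203, 94)


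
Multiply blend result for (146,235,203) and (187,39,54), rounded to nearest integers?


Multiply: C = A×B/255, rounded to nearest integer
R: 146×187/255 = 27302/255 ≈ 107.067 → 107
G: 235×39/255 = 9165/255 ≈ 35.941 → 36
B: 203×54/255 = 10962/255 ≈ 42.988 → 43
= RGB(107, 36, 43)


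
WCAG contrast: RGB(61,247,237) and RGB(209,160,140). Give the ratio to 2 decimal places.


Linearize each sRGB channel c=v/255: c/12.92 if c ≤ 0.04045 else ((c+0.055)/1.055)^2.4
L = 0.2126×R_lin + 0.7152×G_lin + 0.0722×B_lin
Color 1 (61,247,237):
  R=61: 61/255≈0.2392 > 0.04045 → ((0.2392+0.055)/1.055)^2.4 ≈ 0.04667
  G=247: 247/255≈0.9686 > 0.04045 → ((0.9686+0.055)/1.055)^2.4 ≈ 0.93011
  B=237: 237/255≈0.9294 > 0.04045 → ((0.9294+0.055)/1.055)^2.4 ≈ 0.84687
  L1 = 0.2126×0.04667 + 0.7152×0.93011 + 0.0722×0.84687 ≈ 0.73628
Color 2 (209,160,140):
  R=209: 209/255≈0.8196 > 0.04045 → ((0.8196+0.055)/1.055)^2.4 ≈ 0.63760
  G=160: 160/255≈0.6275 > 0.04045 → ((0.6275+0.055)/1.055)^2.4 ≈ 0.35153
  B=140: 140/255≈0.5490 > 0.04045 → ((0.5490+0.055)/1.055)^2.4 ≈ 0.26225
  L2 = 0.2126×0.63760 + 0.7152×0.35153 + 0.0722×0.26225 ≈ 0.40590
Lighter = 0.73628, Darker = 0.40590
Ratio = (L_lighter + 0.05) / (L_darker + 0.05)
Ratio = (0.73628 + 0.05) / (0.40590 + 0.05) = 0.78628 / 0.45590 ≈ 1.7247
Ratio ≈ 1.72:1


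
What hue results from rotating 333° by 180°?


New hue = (H + rotation) mod 360
New hue = (333 + 180) mod 360
= 513 mod 360
= 153°


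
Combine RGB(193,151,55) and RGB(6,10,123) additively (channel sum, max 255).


Additive: each channel = min(255, C₁+C₂)
R: 193+6 = 199 → 199
G: 151+10 = 161 → 161
B: 55+123 = 178 → 178
= RGB(199, 161, 178)


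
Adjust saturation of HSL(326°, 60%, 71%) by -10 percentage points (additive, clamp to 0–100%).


Original S = 60%
Adjustment = -10 percentage points
New S = 60 + (-10) = 50
Clamp to [0, 100] → 50
= HSL(326°, 50%, 71%)


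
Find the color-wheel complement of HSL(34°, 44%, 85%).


Complement = opposite side of color wheel = hue + 180°
H' = (34 + 180) mod 360 = 214°
S and L unchanged.
= HSL(214°, 44%, 85%)


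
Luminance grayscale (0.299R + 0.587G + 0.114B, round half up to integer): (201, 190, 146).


Gray = 0.299×R + 0.587×G + 0.114×B
Gray = 0.299×201 + 0.587×190 + 0.114×146
Gray = 60.099 + 111.530 + 16.644
Gray = 188.273 → round half up → 188
Gray = 188


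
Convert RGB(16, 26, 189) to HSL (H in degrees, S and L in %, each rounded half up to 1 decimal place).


Normalize: R'=16/255≈0.0627, G'=26/255≈0.1020, B'=189/255≈0.7412
Max=189/255, Min=16/255, Δ=Max-Min=173/255
L = (Max+Min)/2 = (189+16)/510 = 205/510 = 0.40196… → L = 40.2%
L ≤ 0.5 → S = Δ/(Max+Min) = 173/(189+16) = 173/205 = 0.84390… → S = 84.4%
(the 1/255 factors cancel in S and H, so raw channel differences can be used)
Max is B' → H = 60 × ((R-G)/Δ + 4) = 60 × ((16-26)/173 + 4)
  -10/173 + 4 = -0.0578… + 4 = 3.9421…
  H = 60 × 3.9421… = 236.531…° → H = 236.5°
= HSL(236.5°, 84.4%, 40.2%)


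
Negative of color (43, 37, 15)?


Invert: (255-R, 255-G, 255-B)
R: 255-43 = 212
G: 255-37 = 218
B: 255-15 = 240
= RGB(212, 218, 240)


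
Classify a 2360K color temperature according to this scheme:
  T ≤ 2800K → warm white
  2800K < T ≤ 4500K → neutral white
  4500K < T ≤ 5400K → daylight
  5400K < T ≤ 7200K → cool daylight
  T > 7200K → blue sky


Temperature: 2360K
2360K ≤ 2800K → warm white
Classification: warm white


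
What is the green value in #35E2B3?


Color: #35E2B3
R = 35 = 53
G = E2 = 226
B = B3 = 179
Green = 226


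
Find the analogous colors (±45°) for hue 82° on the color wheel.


Base hue: 82°
Left analog: (82 - 45) mod 360 = 37°
Right analog: (82 + 45) mod 360 = 127°
Analogous hues = 37° and 127°


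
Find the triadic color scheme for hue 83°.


Triadic: equally spaced at 120° intervals
H1 = 83°
H2 = (83 + 120) mod 360 = 203°
H3 = (83 + 240) mod 360 = 323°
Triadic = 83°, 203°, 323°


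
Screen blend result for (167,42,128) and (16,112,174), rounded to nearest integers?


Screen: C = 255 - (255-A)×(255-B)/255, rounded to nearest integer
R: 255 - (255-167)×(255-16)/255 = 255 - 21032/255 ≈ 255 - 82.478 = 172.522 → 173
G: 255 - (255-42)×(255-112)/255 = 255 - 30459/255 ≈ 255 - 119.447 = 135.553 → 136
B: 255 - (255-128)×(255-174)/255 = 255 - 10287/255 ≈ 255 - 40.341 = 214.659 → 215
= RGB(173, 136, 215)


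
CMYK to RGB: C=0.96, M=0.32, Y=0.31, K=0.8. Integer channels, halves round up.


R = 255 × (1-C) × (1-K) = 255 × 0.04 × 0.20 = 2.04 → 2
G = 255 × (1-M) × (1-K) = 255 × 0.68 × 0.20 = 34.68 → 35
B = 255 × (1-Y) × (1-K) = 255 × 0.69 × 0.20 = 35.19 → 35
= RGB(2, 35, 35)


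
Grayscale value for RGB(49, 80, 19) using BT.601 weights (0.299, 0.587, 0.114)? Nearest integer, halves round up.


Gray = 0.299×R + 0.587×G + 0.114×B
Gray = 0.299×49 + 0.587×80 + 0.114×19
Gray = 14.651 + 46.960 + 2.166
Gray = 63.777 → round half up → 64
Gray = 64


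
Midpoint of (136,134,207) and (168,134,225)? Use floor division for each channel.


Midpoint: each channel = ⌊(C₁+C₂)/2⌋
R: ⌊(136+168)/2⌋ = 152
G: ⌊(134+134)/2⌋ = 134
B: ⌊(207+225)/2⌋ = 216
= RGB(152, 134, 216)


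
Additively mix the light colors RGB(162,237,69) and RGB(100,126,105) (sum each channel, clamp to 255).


Additive: each channel = min(255, C₁+C₂)
R: 162+100 = 262 → 255
G: 237+126 = 363 → 255
B: 69+105 = 174 → 174
= RGB(255, 255, 174)


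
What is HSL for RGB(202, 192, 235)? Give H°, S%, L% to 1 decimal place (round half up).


Normalize: R'=202/255≈0.7922, G'=192/255≈0.7529, B'=235/255≈0.9216
Max=235/255, Min=192/255, Δ=Max-Min=43/255
L = (Max+Min)/2 = (235+192)/510 = 427/510 = 0.83725… → L = 83.7%
L > 0.5 → S = Δ/(2-Max-Min) = 43/(510-235-192) = 43/83 = 0.51807… → S = 51.8%
(the 1/255 factors cancel in S and H, so raw channel differences can be used)
Max is B' → H = 60 × ((R-G)/Δ + 4) = 60 × ((202-192)/43 + 4)
  10/43 + 4 = 0.2325… + 4 = 4.2325…
  H = 60 × 4.2325… = 253.953…° → H = 254.0°
= HSL(254.0°, 51.8%, 83.7%)


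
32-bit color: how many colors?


Colors = 2^bits = 2^32
= 4,294,967,296 colors


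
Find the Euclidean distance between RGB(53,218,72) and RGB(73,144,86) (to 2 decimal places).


d = √[(R₁-R₂)² + (G₁-G₂)² + (B₁-B₂)²]
d = √[(53-73)² + (218-144)² + (72-86)²]
d = √[400 + 5476 + 196]
d = √6072
d ≈ 77.92


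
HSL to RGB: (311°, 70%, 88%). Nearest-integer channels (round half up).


H=311°, S=0.70, L=0.88
C = (1-|2L-1|)×S = (1-|0.76|)×0.70 = 0.168
H' = H/60 = 311/60 ≈ 5.1833; X = C×(1-|H' mod 2 - 1|) = 0.1372
m = L - C/2 = 0.88 - 0.084 = 0.796
Sector ⌊H'⌋ = 5 → (R',G',B') = (0.168, 0.0, 0.1372)
RGB = ((R'+m)×255, (G'+m)×255, (B'+m)×255) = (245.82, 202.98, 237.966)
Round half up → RGB(246, 203, 238)


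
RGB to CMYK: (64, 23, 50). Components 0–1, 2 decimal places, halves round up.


R'=64/255≈0.2510, G'=23/255≈0.0902, B'=50/255≈0.1961
K = 1 - max(R',G',B') = 1 - 64/255 = 191/255 = 0.74901… → 0.75
(1-R'-K)/(1-K) simplifies to (max-R)/max with max = 64:
C = (64-64)/64 = 0/64 = 0 → 0.00
M = (64-23)/64 = 41/64 = 0.64062… → 0.64
Y = (64-50)/64 = 14/64 = 0.21875 → 0.22
= CMYK(0.00, 0.64, 0.22, 0.75)


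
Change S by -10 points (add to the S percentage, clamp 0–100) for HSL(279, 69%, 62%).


Original S = 69%
Adjustment = -10 percentage points
New S = 69 + (-10) = 59
Clamp to [0, 100] → 59
= HSL(279°, 59%, 62%)


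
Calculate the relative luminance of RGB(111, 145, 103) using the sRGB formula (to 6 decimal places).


Linearize each channel (sRGB transfer function): c = v/255; c_lin = c/12.92 if c ≤ 0.04045, else ((c+0.055)/1.055)^2.4
  R: 111/255 ≈ 0.435294 > 0.04045 → ((0.435294+0.055)/1.055)^2.4 ≈ 0.158961
  G: 145/255 ≈ 0.568627 > 0.04045 → ((0.568627+0.055)/1.055)^2.4 ≈ 0.283149
  B: 103/255 ≈ 0.403922 > 0.04045 → ((0.403922+0.055)/1.055)^2.4 ≈ 0.135633
R_lin = 0.158961, G_lin = 0.283149, B_lin = 0.135633
L = 0.2126×R + 0.7152×G + 0.0722×B
L = 0.2126×0.158961 + 0.7152×0.283149 + 0.0722×0.135633
L ≈ 0.246096


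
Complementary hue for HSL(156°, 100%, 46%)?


Complement = opposite side of color wheel = hue + 180°
H' = (156 + 180) mod 360 = 336°
S and L unchanged.
= HSL(336°, 100%, 46%)


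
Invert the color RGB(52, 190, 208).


Invert: (255-R, 255-G, 255-B)
R: 255-52 = 203
G: 255-190 = 65
B: 255-208 = 47
= RGB(203, 65, 47)


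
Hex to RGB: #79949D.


79 → 121 (R)
94 → 148 (G)
9D → 157 (B)
= RGB(121, 148, 157)


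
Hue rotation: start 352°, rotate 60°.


New hue = (H + rotation) mod 360
New hue = (352 + 60) mod 360
= 412 mod 360
= 52°


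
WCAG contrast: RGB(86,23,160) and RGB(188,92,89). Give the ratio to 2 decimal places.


Linearize each sRGB channel c=v/255: c/12.92 if c ≤ 0.04045 else ((c+0.055)/1.055)^2.4
L = 0.2126×R_lin + 0.7152×G_lin + 0.0722×B_lin
Color 1 (86,23,160):
  R=86: 86/255≈0.3373 > 0.04045 → ((0.3373+0.055)/1.055)^2.4 ≈ 0.09306
  G=23: 23/255≈0.0902 > 0.04045 → ((0.0902+0.055)/1.055)^2.4 ≈ 0.00857
  B=160: 160/255≈0.6275 > 0.04045 → ((0.6275+0.055)/1.055)^2.4 ≈ 0.35153
  L1 = 0.2126×0.09306 + 0.7152×0.00857 + 0.0722×0.35153 ≈ 0.05129
Color 2 (188,92,89):
  R=188: 188/255≈0.7373 > 0.04045 → ((0.7373+0.055)/1.055)^2.4 ≈ 0.50289
  G=92: 92/255≈0.3608 > 0.04045 → ((0.3608+0.055)/1.055)^2.4 ≈ 0.10702
  B=89: 89/255≈0.3490 > 0.04045 → ((0.3490+0.055)/1.055)^2.4 ≈ 0.09990
  L2 = 0.2126×0.50289 + 0.7152×0.10702 + 0.0722×0.09990 ≈ 0.19067
Lighter = 0.19067, Darker = 0.05129
Ratio = (L_lighter + 0.05) / (L_darker + 0.05)
Ratio = (0.19067 + 0.05) / (0.05129 + 0.05) = 0.24067 / 0.10129 ≈ 2.3760
Ratio ≈ 2.38:1


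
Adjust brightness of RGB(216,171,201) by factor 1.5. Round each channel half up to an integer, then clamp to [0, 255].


Multiply each channel by 1.5, round half up, clamp to [0, 255]
R: 216×1.5 = 324 → clamp → 255
G: 171×1.5 = 256.5 → round → 257 → clamp → 255
B: 201×1.5 = 301.5 → round → 302 → clamp → 255
= RGB(255, 255, 255)


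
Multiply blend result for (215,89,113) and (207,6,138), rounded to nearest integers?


Multiply: C = A×B/255, rounded to nearest integer
R: 215×207/255 = 44505/255 ≈ 174.529 → 175
G: 89×6/255 = 534/255 ≈ 2.094 → 2
B: 113×138/255 = 15594/255 ≈ 61.153 → 61
= RGB(175, 2, 61)


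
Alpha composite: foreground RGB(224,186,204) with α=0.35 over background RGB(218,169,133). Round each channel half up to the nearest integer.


C = α×F + (1-α)×B, with 1-α = 0.65
R: 0.35×224 + 0.65×218 = 78.40 + 141.70 = 220.10 → 220
G: 0.35×186 + 0.65×169 = 65.10 + 109.85 = 174.95 → 175
B: 0.35×204 + 0.65×133 = 71.40 + 86.45 = 157.85 → 158
= RGB(220, 175, 158)


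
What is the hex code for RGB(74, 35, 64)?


R = 74 → 4A (hex)
G = 35 → 23 (hex)
B = 64 → 40 (hex)
Hex = #4A2340


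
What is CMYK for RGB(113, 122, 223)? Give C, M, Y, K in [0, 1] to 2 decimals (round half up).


R'=113/255≈0.4431, G'=122/255≈0.4784, B'=223/255≈0.8745
K = 1 - max(R',G',B') = 1 - 223/255 = 32/255 = 0.12549… → 0.13
(1-R'-K)/(1-K) simplifies to (max-R)/max with max = 223:
C = (223-113)/223 = 110/223 = 0.49327… → 0.49
M = (223-122)/223 = 101/223 = 0.45291… → 0.45
Y = (223-223)/223 = 0/223 = 0 → 0.00
= CMYK(0.49, 0.45, 0.00, 0.13)


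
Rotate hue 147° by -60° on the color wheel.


New hue = (H + rotation) mod 360
New hue = (147 -60) mod 360
= 87 mod 360
= 87°


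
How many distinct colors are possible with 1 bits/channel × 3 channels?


Total bits = 1 bits/channel × 3 channels = 3 bits
Distinct colors = 2^3
= 8 colors


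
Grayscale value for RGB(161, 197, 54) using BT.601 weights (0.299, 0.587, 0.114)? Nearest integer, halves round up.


Gray = 0.299×R + 0.587×G + 0.114×B
Gray = 0.299×161 + 0.587×197 + 0.114×54
Gray = 48.139 + 115.639 + 6.156
Gray = 169.934 → round half up → 170
Gray = 170


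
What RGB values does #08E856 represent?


08 → 8 (R)
E8 → 232 (G)
56 → 86 (B)
= RGB(8, 232, 86)


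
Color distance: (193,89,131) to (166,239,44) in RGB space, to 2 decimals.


d = √[(R₁-R₂)² + (G₁-G₂)² + (B₁-B₂)²]
d = √[(193-166)² + (89-239)² + (131-44)²]
d = √[729 + 22500 + 7569]
d = √30798
d ≈ 175.49


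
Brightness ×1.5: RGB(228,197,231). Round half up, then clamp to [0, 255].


Multiply each channel by 1.5, round half up, clamp to [0, 255]
R: 228×1.5 = 342 → clamp → 255
G: 197×1.5 = 295.5 → round → 296 → clamp → 255
B: 231×1.5 = 346.5 → round → 347 → clamp → 255
= RGB(255, 255, 255)


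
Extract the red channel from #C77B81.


Color: #C77B81
R = C7 = 199
G = 7B = 123
B = 81 = 129
Red = 199


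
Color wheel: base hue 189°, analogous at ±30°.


Base hue: 189°
Left analog: (189 - 30) mod 360 = 159°
Right analog: (189 + 30) mod 360 = 219°
Analogous hues = 159° and 219°


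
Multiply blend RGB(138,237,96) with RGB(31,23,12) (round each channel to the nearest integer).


Multiply: C = A×B/255, rounded to nearest integer
R: 138×31/255 = 4278/255 ≈ 16.776 → 17
G: 237×23/255 = 5451/255 ≈ 21.376 → 21
B: 96×12/255 = 1152/255 ≈ 4.518 → 5
= RGB(17, 21, 5)


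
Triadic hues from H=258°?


Triadic: equally spaced at 120° intervals
H1 = 258°
H2 = (258 + 120) mod 360 = 18°
H3 = (258 + 240) mod 360 = 138°
Triadic = 258°, 18°, 138°


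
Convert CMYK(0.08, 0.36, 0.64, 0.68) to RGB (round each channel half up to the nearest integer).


R = 255 × (1-C) × (1-K) = 255 × 0.92 × 0.32 = 75.072 → 75
G = 255 × (1-M) × (1-K) = 255 × 0.64 × 0.32 = 52.224 → 52
B = 255 × (1-Y) × (1-K) = 255 × 0.36 × 0.32 = 29.376 → 29
= RGB(75, 52, 29)


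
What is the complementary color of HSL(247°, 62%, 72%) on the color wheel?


Complement = opposite side of color wheel = hue + 180°
H' = (247 + 180) mod 360 = 67°
S and L unchanged.
= HSL(67°, 62%, 72%)


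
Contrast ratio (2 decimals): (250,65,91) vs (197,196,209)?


Linearize each sRGB channel c=v/255: c/12.92 if c ≤ 0.04045 else ((c+0.055)/1.055)^2.4
L = 0.2126×R_lin + 0.7152×G_lin + 0.0722×B_lin
Color 1 (250,65,91):
  R=250: 250/255≈0.9804 > 0.04045 → ((0.9804+0.055)/1.055)^2.4 ≈ 0.95597
  G=65: 65/255≈0.2549 > 0.04045 → ((0.2549+0.055)/1.055)^2.4 ≈ 0.05286
  B=91: 91/255≈0.3569 > 0.04045 → ((0.3569+0.055)/1.055)^2.4 ≈ 0.10462
  L1 = 0.2126×0.95597 + 0.7152×0.05286 + 0.0722×0.10462 ≈ 0.24860
Color 2 (197,196,209):
  R=197: 197/255≈0.7725 > 0.04045 → ((0.7725+0.055)/1.055)^2.4 ≈ 0.55834
  G=196: 196/255≈0.7686 > 0.04045 → ((0.7686+0.055)/1.055)^2.4 ≈ 0.55201
  B=209: 209/255≈0.8196 > 0.04045 → ((0.8196+0.055)/1.055)^2.4 ≈ 0.63760
  L2 = 0.2126×0.55834 + 0.7152×0.55201 + 0.0722×0.63760 ≈ 0.55954
Lighter = 0.55954, Darker = 0.24860
Ratio = (L_lighter + 0.05) / (L_darker + 0.05)
Ratio = (0.55954 + 0.05) / (0.24860 + 0.05) = 0.60954 / 0.29860 ≈ 2.0413
Ratio ≈ 2.04:1


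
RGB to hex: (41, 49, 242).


R = 41 → 29 (hex)
G = 49 → 31 (hex)
B = 242 → F2 (hex)
Hex = #2931F2


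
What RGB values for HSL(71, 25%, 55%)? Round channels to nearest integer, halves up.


H=71°, S=0.25, L=0.55
C = (1-|2L-1|)×S = (1-|0.10|)×0.25 = 0.225
H' = H/60 = 71/60 ≈ 1.1833; X = C×(1-|H' mod 2 - 1|) = 0.18375
m = L - C/2 = 0.55 - 0.1125 = 0.4375
Sector ⌊H'⌋ = 1 → (R',G',B') = (0.18375, 0.225, 0.0)
RGB = ((R'+m)×255, (G'+m)×255, (B'+m)×255) = (158.41875, 168.9375, 111.5625)
Round half up → RGB(158, 169, 112)


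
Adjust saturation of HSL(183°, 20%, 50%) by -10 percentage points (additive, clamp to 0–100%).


Original S = 20%
Adjustment = -10 percentage points
New S = 20 + (-10) = 10
Clamp to [0, 100] → 10
= HSL(183°, 10%, 50%)


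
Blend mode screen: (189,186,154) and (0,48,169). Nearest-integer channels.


Screen: C = 255 - (255-A)×(255-B)/255, rounded to nearest integer
R: 255 - (255-189)×(255-0)/255 = 255 - 16830/255 ≈ 255 - 66.000 = 189.000 → 189
G: 255 - (255-186)×(255-48)/255 = 255 - 14283/255 ≈ 255 - 56.012 = 198.988 → 199
B: 255 - (255-154)×(255-169)/255 = 255 - 8686/255 ≈ 255 - 34.063 = 220.937 → 221
= RGB(189, 199, 221)


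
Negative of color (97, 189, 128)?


Invert: (255-R, 255-G, 255-B)
R: 255-97 = 158
G: 255-189 = 66
B: 255-128 = 127
= RGB(158, 66, 127)


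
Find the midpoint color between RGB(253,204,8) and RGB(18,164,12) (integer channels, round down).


Midpoint: each channel = ⌊(C₁+C₂)/2⌋
R: ⌊(253+18)/2⌋ = 135
G: ⌊(204+164)/2⌋ = 184
B: ⌊(8+12)/2⌋ = 10
= RGB(135, 184, 10)


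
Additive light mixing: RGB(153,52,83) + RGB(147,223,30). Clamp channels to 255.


Additive: each channel = min(255, C₁+C₂)
R: 153+147 = 300 → 255
G: 52+223 = 275 → 255
B: 83+30 = 113 → 113
= RGB(255, 255, 113)


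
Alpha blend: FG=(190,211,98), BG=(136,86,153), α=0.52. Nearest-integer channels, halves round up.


C = α×F + (1-α)×B, with 1-α = 0.48
R: 0.52×190 + 0.48×136 = 98.80 + 65.28 = 164.08 → 164
G: 0.52×211 + 0.48×86 = 109.72 + 41.28 = 151.00 → 151
B: 0.52×98 + 0.48×153 = 50.96 + 73.44 = 124.40 → 124
= RGB(164, 151, 124)


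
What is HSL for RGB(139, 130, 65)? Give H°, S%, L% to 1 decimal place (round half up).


Normalize: R'=139/255≈0.5451, G'=130/255≈0.5098, B'=65/255≈0.2549
Max=139/255, Min=65/255, Δ=Max-Min=74/255
L = (Max+Min)/2 = (139+65)/510 = 204/510 = 0.4 → L = 40.0%
L ≤ 0.5 → S = Δ/(Max+Min) = 74/(139+65) = 74/204 = 0.36274… → S = 36.3%
(the 1/255 factors cancel in S and H, so raw channel differences can be used)
Max is R' → H = 60 × (((G-B)/Δ) mod 6) = 60 × (((130-65)/74) mod 6)
  65/74 = 0.8783…
  H = 60 × 0.8783… = 52.702…° → H = 52.7°
= HSL(52.7°, 36.3%, 40.0%)


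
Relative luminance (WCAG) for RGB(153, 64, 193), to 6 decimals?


Linearize each channel (sRGB transfer function): c = v/255; c_lin = c/12.92 if c ≤ 0.04045, else ((c+0.055)/1.055)^2.4
  R: 153/255 ≈ 0.600000 > 0.04045 → ((0.600000+0.055)/1.055)^2.4 ≈ 0.318547
  G: 64/255 ≈ 0.250980 > 0.04045 → ((0.250980+0.055)/1.055)^2.4 ≈ 0.051269
  B: 193/255 ≈ 0.756863 > 0.04045 → ((0.756863+0.055)/1.055)^2.4 ≈ 0.533276
R_lin = 0.318547, G_lin = 0.051269, B_lin = 0.533276
L = 0.2126×R + 0.7152×G + 0.0722×B
L = 0.2126×0.318547 + 0.7152×0.051269 + 0.0722×0.533276
L ≈ 0.142894


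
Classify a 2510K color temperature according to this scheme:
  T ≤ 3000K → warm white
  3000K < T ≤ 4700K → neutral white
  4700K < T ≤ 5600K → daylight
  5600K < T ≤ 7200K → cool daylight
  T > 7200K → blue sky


Temperature: 2510K
2510K ≤ 3000K → warm white
Classification: warm white


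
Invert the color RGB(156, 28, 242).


Invert: (255-R, 255-G, 255-B)
R: 255-156 = 99
G: 255-28 = 227
B: 255-242 = 13
= RGB(99, 227, 13)


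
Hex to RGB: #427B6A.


42 → 66 (R)
7B → 123 (G)
6A → 106 (B)
= RGB(66, 123, 106)


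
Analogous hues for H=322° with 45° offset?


Base hue: 322°
Left analog: (322 - 45) mod 360 = 277°
Right analog: (322 + 45) mod 360 = 7°
Analogous hues = 277° and 7°


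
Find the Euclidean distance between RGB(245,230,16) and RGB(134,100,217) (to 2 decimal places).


d = √[(R₁-R₂)² + (G₁-G₂)² + (B₁-B₂)²]
d = √[(245-134)² + (230-100)² + (16-217)²]
d = √[12321 + 16900 + 40401]
d = √69622
d ≈ 263.86


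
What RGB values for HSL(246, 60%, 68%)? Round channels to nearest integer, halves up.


H=246°, S=0.60, L=0.68
C = (1-|2L-1|)×S = (1-|0.36|)×0.60 = 0.384
H' = H/60 = 246/60 ≈ 4.1000; X = C×(1-|H' mod 2 - 1|) = 0.0384
m = L - C/2 = 0.68 - 0.192 = 0.488
Sector ⌊H'⌋ = 4 → (R',G',B') = (0.0384, 0.0, 0.384)
RGB = ((R'+m)×255, (G'+m)×255, (B'+m)×255) = (134.232, 124.44, 222.36)
Round half up → RGB(134, 124, 222)


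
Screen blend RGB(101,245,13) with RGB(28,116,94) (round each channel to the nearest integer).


Screen: C = 255 - (255-A)×(255-B)/255, rounded to nearest integer
R: 255 - (255-101)×(255-28)/255 = 255 - 34958/255 ≈ 255 - 137.090 = 117.910 → 118
G: 255 - (255-245)×(255-116)/255 = 255 - 1390/255 ≈ 255 - 5.451 = 249.549 → 250
B: 255 - (255-13)×(255-94)/255 = 255 - 38962/255 ≈ 255 - 152.792 = 102.208 → 102
= RGB(118, 250, 102)


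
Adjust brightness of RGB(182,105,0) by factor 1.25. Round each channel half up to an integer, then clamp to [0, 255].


Multiply each channel by 1.25, round half up, clamp to [0, 255]
R: 182×1.25 = 227.5 → round → 228
G: 105×1.25 = 131.25 → round → 131
B: 0×1.25 = 0
= RGB(228, 131, 0)
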